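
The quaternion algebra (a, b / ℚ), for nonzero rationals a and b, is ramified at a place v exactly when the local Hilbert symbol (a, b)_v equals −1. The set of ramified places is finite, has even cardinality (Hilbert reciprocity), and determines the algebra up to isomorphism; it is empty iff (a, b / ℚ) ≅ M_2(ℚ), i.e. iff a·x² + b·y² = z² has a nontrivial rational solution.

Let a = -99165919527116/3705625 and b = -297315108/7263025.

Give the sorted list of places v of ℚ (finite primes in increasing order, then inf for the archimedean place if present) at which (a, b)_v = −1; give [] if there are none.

[47, inf]

(a, b) ≡ (-611, -17) mod (ℚ^×)²; places V = {2, 3, 5, 7, 11, 13, 17, 41, 47, ∞}.
(a,b)_47: α=1, u≡28; β=0, v≡35 (mod 47); (28|47)=+1, (35|47)=-1; sign (−1)^0·+1^0·-1^1 = -1.
(a,b)_5: α=-4, u≡1; β=-2, v≡2 (mod 5); (1|5)=+1, (2|5)=-1; sign (−1)^0·+1^-2·-1^-4 = +1.
(a,b)_3: α=0, u≡1; β=2, v≡1 (mod 3); (1|3)=+1, (1|3)=+1; sign (−1)^0·+1^2·+1^0 = +1.
(a,b)_17: α=6, u≡8; β=3, v≡16 (mod 17); (8|17)=+1, (16|17)=+1; sign (−1)^0·+1^3·+1^6 = +1.
(a,b)_7: α=-2, u≡5; β=-4, v≡1 (mod 7); (5|7)=-1, (1|7)=+1; sign (−1)^0·-1^-4·+1^-2 = +1.
(a,b)_2: α=2, β=2; u≡5, v≡7 (mod 8); ε(u)ε(v)=0·1, αω(v)=2·0, βω(u)=2·1; sum ≡ 0  ⇒  +1.
(a,b)_∞: sgn(-611)=−, sgn(-17)=−, so -1.
(a,b)_11: α=-2, u≡9; β=-2, v≡1 (mod 11); (9|11)=+1, (1|11)=+1; sign (−1)^0·+1^-2·+1^-2 = +1.
(a,b)_41: α=2, u≡32; β=2, v≡38 (mod 41); (32|41)=+1, (38|41)=-1; sign (−1)^0·+1^2·-1^2 = +1.
(a,b)_13: α=1, u≡2; β=0, v≡9 (mod 13); (2|13)=-1, (9|13)=+1; sign (−1)^0·-1^0·+1^1 = +1.
Ram(-611, -17) = {47, ∞}; no ℚ_47-point on the conic.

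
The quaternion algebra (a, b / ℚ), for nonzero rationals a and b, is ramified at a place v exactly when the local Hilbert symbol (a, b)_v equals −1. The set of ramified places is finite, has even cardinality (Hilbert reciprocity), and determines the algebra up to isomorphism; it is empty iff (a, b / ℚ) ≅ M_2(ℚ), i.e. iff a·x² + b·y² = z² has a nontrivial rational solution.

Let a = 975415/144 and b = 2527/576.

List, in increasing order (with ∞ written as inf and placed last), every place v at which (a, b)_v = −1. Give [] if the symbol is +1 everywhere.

[2, 5]

(a, b) ≡ (1015, 7) mod (ℚ^×)²; places V = {2, 3, 5, 7, 19, 29, 31, ∞}.
(a,b)_7: α=1, u≡6; β=1, v≡2 (mod 7); (6|7)=-1, (2|7)=+1; sign (−1)^1·-1^1·+1^1 = +1.
(a,b)_3: α=-2, u≡1; β=-2, v≡1 (mod 3); (1|3)=+1, (1|3)=+1; sign (−1)^0·+1^-2·+1^-2 = +1.
(a,b)_2: α=-4, β=-6; u≡7, v≡7 (mod 8); ε(u)ε(v)=1·1, αω(v)=-4·0, βω(u)=-6·0; sum ≡ 1  ⇒  -1.
(a,b)_∞: sgn(1015)=+, sgn(7)=+, so +1.
(a,b)_31: α=2, u≡12; β=0, v≡25 (mod 31); (12|31)=-1, (25|31)=+1; sign (−1)^0·-1^0·+1^2 = +1.
(a,b)_19: α=0, u≡8; β=2, v≡17 (mod 19); (8|19)=-1, (17|19)=+1; sign (−1)^0·-1^2·+1^0 = +1.
(a,b)_29: α=1, u≡5; β=0, v≡28 (mod 29); (5|29)=+1, (28|29)=+1; sign (−1)^0·+1^0·+1^1 = +1.
(a,b)_5: α=1, u≡2; β=0, v≡2 (mod 5); (2|5)=-1, (2|5)=-1; sign (−1)^0·-1^0·-1^1 = -1.
|Ram(1015, 7)| = 2, even; anisotropic at {2, 5}.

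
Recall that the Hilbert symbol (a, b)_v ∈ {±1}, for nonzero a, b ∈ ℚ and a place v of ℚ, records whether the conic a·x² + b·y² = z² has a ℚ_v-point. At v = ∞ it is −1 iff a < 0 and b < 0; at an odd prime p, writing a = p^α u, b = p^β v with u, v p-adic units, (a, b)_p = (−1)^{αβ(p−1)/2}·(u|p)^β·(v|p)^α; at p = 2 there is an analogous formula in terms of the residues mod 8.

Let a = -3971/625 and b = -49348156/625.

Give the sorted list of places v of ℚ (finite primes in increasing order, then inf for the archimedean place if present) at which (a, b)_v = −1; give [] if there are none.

[13, inf]

Mod squares: a ≡ -11, b ≡ -101959. Check v ∈ {∞, 2, 5, 11, 13, 19, 23, 31}.
v=∞: -11 < 0 and -101959 < 0  ⇒  (a,b)_∞ = -1.
v=31: a=31^0·(≡18), b=31^1·(≡1) mod 31; (18|31)=+1, (1|31)=+1; (−1)^{0·1·15}·(+1)^1·(+1)^0 = +1.
v=11: a=11^1·(≡10), b=11^3·(≡3) mod 11; (10|11)=-1, (3|11)=+1; (−1)^{1·3·5}·(-1)^3·(+1)^1 = +1.
v=2: v_2(a)=0, v_2(b)=2; units ≡ 5, 1 (mod 8); ε·ε+αω+βω = 0·0+0·0+2·1 ≡ 0  ⇒  (a,b)_2 = +1.
v=19: a=19^2·(≡15), b=19^0·(≡13) mod 19; (15|19)=-1, (13|19)=-1; (−1)^{2·0·9}·(-1)^0·(-1)^2 = +1.
v=5: a=5^-4·(≡4), b=5^-4·(≡4) mod 5; (4|5)=+1, (4|5)=+1; (−1)^{-4·-4·2}·(+1)^-4·(+1)^-4 = +1.
v=23: a=23^0·(≡2), b=23^1·(≡13) mod 23; (2|23)=+1, (13|23)=+1; (−1)^{0·1·11}·(+1)^1·(+1)^0 = +1.
v=13: a=13^0·(≡7), b=13^1·(≡1) mod 13; (7|13)=-1, (1|13)=+1; (−1)^{0·1·6}·(-1)^1·(+1)^0 = -1.
|Ram(-11, -101959)| = 2, even; anisotropic at {13, ∞}.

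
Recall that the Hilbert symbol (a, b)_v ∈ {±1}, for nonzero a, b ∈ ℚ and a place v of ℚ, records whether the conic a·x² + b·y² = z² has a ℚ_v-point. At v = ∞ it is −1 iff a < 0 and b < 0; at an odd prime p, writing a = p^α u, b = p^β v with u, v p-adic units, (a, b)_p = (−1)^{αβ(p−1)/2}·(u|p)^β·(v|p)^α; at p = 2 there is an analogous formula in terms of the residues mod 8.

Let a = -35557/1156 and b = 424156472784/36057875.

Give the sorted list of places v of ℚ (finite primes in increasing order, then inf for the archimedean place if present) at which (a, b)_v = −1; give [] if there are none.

[2, 5, 7, 11]

Mod squares: a ≡ -37, b ≡ 489335. Check v ∈ {∞, 2, 3, 5, 7, 11, 17, 29, 31, 37, 41}.
v=5: a=5^0·(≡3), b=5^-3·(≡3) mod 5; (3|5)=-1, (3|5)=-1; (−1)^{0·-3·2}·(-1)^-3·(-1)^0 = -1.
v=37: a=37^1·(≡33), b=37^0·(≡10) mod 37; (33|37)=+1, (10|37)=+1; (−1)^{1·0·18}·(+1)^0·(+1)^1 = +1.
v=3: a=3^0·(≡2), b=3^8·(≡2) mod 3; (2|3)=-1, (2|3)=-1; (−1)^{0·8·1}·(-1)^8·(-1)^0 = +1.
v=31: a=31^2·(≡20), b=31^1·(≡11) mod 31; (20|31)=+1, (11|31)=-1; (−1)^{2·1·15}·(+1)^1·(-1)^2 = +1.
v=17: a=17^-2·(≡6), b=17^2·(≡3) mod 17; (6|17)=-1, (3|17)=-1; (−1)^{-2·2·8}·(-1)^2·(-1)^-2 = +1.
v=2: v_2(a)=-2, v_2(b)=4; units ≡ 3, 7 (mod 8); ε·ε+αω+βω = 1·1+-2·0+4·1 ≡ 1  ⇒  (a,b)_2 = -1.
v=41: a=41^0·(≡9), b=41^1·(≡25) mod 41; (9|41)=+1, (25|41)=+1; (−1)^{0·1·20}·(+1)^1·(+1)^0 = +1.
v=∞: -37 < 0 and 489335 > 0  ⇒  (a,b)_∞ = +1.
v=7: a=7^0·(≡3), b=7^-3·(≡5) mod 7; (3|7)=-1, (5|7)=-1; (−1)^{0·-3·3}·(-1)^-3·(-1)^0 = -1.
v=29: a=29^0·(≡8), b=29^-2·(≡21) mod 29; (8|29)=-1, (21|29)=-1; (−1)^{0·-2·14}·(-1)^-2·(-1)^0 = +1.
v=11: a=11^0·(≡6), b=11^1·(≡3) mod 11; (6|11)=-1, (3|11)=+1; (−1)^{0·1·5}·(-1)^1·(+1)^0 = -1.
Ram(-37, 489335) = {2, 5, 7, 11}; no ℚ_2-point on the conic.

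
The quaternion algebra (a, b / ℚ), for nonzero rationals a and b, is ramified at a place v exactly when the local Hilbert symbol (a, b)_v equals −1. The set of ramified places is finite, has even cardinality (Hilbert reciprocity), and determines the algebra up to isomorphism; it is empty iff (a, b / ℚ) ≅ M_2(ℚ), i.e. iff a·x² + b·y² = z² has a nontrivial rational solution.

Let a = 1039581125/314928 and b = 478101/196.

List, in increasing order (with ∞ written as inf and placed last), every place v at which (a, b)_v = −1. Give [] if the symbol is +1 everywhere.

Mod squares: a ≡ 148335, b ≡ 2829. Check v ∈ {∞, 2, 3, 5, 7, 11, 13, 23, 29, 31, 41}.
v=3: a=3^-9·(≡2), b=3^1·(≡1) mod 3; (2|3)=-1, (1|3)=+1; (−1)^{-9·1·1}·(-1)^1·(+1)^-9 = +1.
v=13: a=13^0·(≡8), b=13^2·(≡8) mod 13; (8|13)=-1, (8|13)=-1; (−1)^{0·2·6}·(-1)^2·(-1)^0 = +1.
v=31: a=31^1·(≡26), b=31^0·(≡5) mod 31; (26|31)=-1, (5|31)=+1; (−1)^{1·0·15}·(-1)^0·(+1)^1 = +1.
v=29: a=29^3·(≡27), b=29^0·(≡28) mod 29; (27|29)=-1, (28|29)=+1; (−1)^{3·0·14}·(-1)^0·(+1)^3 = +1.
v=41: a=41^0·(≡7), b=41^1·(≡30) mod 41; (7|41)=-1, (30|41)=-1; (−1)^{0·1·20}·(-1)^1·(-1)^0 = -1.
v=∞: 148335 > 0 and 2829 > 0  ⇒  (a,b)_∞ = +1.
v=11: a=11^1·(≡8), b=11^0·(≡7) mod 11; (8|11)=-1, (7|11)=-1; (−1)^{1·0·5}·(-1)^0·(-1)^1 = -1.
v=23: a=23^0·(≡16), b=23^1·(≡13) mod 23; (16|23)=+1, (13|23)=+1; (−1)^{0·1·11}·(+1)^1·(+1)^0 = +1.
v=2: v_2(a)=-4, v_2(b)=-2; units ≡ 7, 5 (mod 8); ε·ε+αω+βω = 1·0+-4·1+-2·0 ≡ 0  ⇒  (a,b)_2 = +1.
v=5: a=5^3·(≡3), b=5^0·(≡1) mod 5; (3|5)=-1, (1|5)=+1; (−1)^{3·0·2}·(-1)^0·(+1)^3 = +1.
v=7: a=7^0·(≡6), b=7^-2·(≡2) mod 7; (6|7)=-1, (2|7)=+1; (−1)^{0·-2·3}·(-1)^-2·(+1)^0 = +1.
|Ram(148335, 2829)| = 2, even; anisotropic at {11, 41}.

[11, 41]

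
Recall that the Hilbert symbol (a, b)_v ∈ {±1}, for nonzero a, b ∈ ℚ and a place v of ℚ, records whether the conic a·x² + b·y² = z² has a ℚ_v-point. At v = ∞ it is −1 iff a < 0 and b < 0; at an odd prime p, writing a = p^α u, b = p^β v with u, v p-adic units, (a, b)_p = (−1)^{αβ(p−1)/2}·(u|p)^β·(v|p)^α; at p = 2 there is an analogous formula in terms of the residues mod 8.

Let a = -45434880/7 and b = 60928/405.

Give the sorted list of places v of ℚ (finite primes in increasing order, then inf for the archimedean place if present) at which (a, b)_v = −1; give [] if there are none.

[2, 17]

(a, b) ≡ (-34510, 1190) mod (ℚ^×)²; places V = {2, 3, 5, 7, 17, 29, ∞}.
(a,b)_7: α=-1, u≡6; β=1, v≡4 (mod 7); (6|7)=-1, (4|7)=+1; sign (−1)^1·-1^1·+1^-1 = +1.
(a,b)_17: α=1, u≡7; β=1, v≡1 (mod 17); (7|17)=-1, (1|17)=+1; sign (−1)^0·-1^1·+1^1 = -1.
(a,b)_29: α=1, u≡9; β=0, v≡1 (mod 29); (9|29)=+1, (1|29)=+1; sign (−1)^0·+1^0·+1^1 = +1.
(a,b)_5: α=1, u≡2; β=-1, v≡3 (mod 5); (2|5)=-1, (3|5)=-1; sign (−1)^0·-1^-1·-1^1 = +1.
(a,b)_∞: sgn(-34510)=−, sgn(1190)=+, so +1.
(a,b)_2: α=11, β=9; u≡1, v≡3 (mod 8); ε(u)ε(v)=0·1, αω(v)=11·1, βω(u)=9·0; sum ≡ 1  ⇒  -1.
(a,b)_3: α=2, u≡2; β=-4, v≡2 (mod 3); (2|3)=-1, (2|3)=-1; sign (−1)^0·-1^-4·-1^2 = +1.
Ram(-34510, 1190) = {2, 17}; no ℚ_2-point on the conic.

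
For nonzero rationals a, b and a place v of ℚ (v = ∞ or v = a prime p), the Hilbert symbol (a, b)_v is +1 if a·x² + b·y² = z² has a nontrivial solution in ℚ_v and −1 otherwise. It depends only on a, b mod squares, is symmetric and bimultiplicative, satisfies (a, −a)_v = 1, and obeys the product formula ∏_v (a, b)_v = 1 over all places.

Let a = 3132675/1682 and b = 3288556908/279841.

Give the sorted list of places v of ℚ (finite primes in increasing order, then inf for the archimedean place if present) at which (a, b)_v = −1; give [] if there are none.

Mod squares: a ≡ 3094, b ≡ 1547. Check v ∈ {∞, 2, 3, 5, 7, 13, 17, 23, 29}.
v=23: a=23^0·(≡2), b=23^-4·(≡3) mod 23; (2|23)=+1, (3|23)=+1; (−1)^{0·-4·11}·(+1)^-4·(+1)^0 = +1.
v=3: a=3^4·(≡1), b=3^12·(≡2) mod 3; (1|3)=+1, (2|3)=-1; (−1)^{4·12·1}·(+1)^12·(-1)^4 = +1.
v=7: a=7^1·(≡4), b=7^1·(≡1) mod 7; (4|7)=+1, (1|7)=+1; (−1)^{1·1·3}·(+1)^1·(+1)^1 = -1.
v=5: a=5^2·(≡1), b=5^0·(≡3) mod 5; (1|5)=+1, (3|5)=-1; (−1)^{2·0·2}·(+1)^0·(-1)^2 = +1.
v=17: a=17^1·(≡5), b=17^1·(≡7) mod 17; (5|17)=-1, (7|17)=-1; (−1)^{1·1·8}·(-1)^1·(-1)^1 = +1.
v=∞: 3094 > 0 and 1547 > 0  ⇒  (a,b)_∞ = +1.
v=29: a=29^-2·(≡4), b=29^0·(≡3) mod 29; (4|29)=+1, (3|29)=-1; (−1)^{-2·0·14}·(+1)^0·(-1)^-2 = +1.
v=2: v_2(a)=-1, v_2(b)=2; units ≡ 3, 3 (mod 8); ε·ε+αω+βω = 1·1+-1·1+2·1 ≡ 0  ⇒  (a,b)_2 = +1.
v=13: a=13^1·(≡4), b=13^1·(≡7) mod 13; (4|13)=+1, (7|13)=-1; (−1)^{1·1·6}·(+1)^1·(-1)^1 = -1.
|Ram(3094, 1547)| = 2, even; anisotropic at {7, 13}.

[7, 13]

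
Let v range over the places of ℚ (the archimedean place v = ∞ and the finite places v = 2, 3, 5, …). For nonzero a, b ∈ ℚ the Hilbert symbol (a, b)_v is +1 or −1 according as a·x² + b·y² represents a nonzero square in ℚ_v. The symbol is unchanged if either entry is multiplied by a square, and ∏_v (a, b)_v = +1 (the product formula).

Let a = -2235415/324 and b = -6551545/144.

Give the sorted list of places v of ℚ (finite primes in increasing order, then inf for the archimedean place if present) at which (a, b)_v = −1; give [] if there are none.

(a, b) ≡ (-7735, -1105) mod (ℚ^×)²; places V = {2, 3, 5, 7, 11, 13, 17, ∞}.
(a,b)_13: α=1, u≡4; β=1, v≡6 (mod 13); (4|13)=+1, (6|13)=-1; sign (−1)^0·+1^1·-1^1 = -1.
(a,b)_3: α=-4, u≡2; β=-2, v≡2 (mod 3); (2|3)=-1, (2|3)=-1; sign (−1)^0·-1^-2·-1^-4 = +1.
(a,b)_2: α=-2, β=-4; u≡1, v≡7 (mod 8); ε(u)ε(v)=0·1, αω(v)=-2·0, βω(u)=-4·0; sum ≡ 0  ⇒  +1.
(a,b)_11: α=0, u≡1; β=2, v≡8 (mod 11); (1|11)=+1, (8|11)=-1; sign (−1)^0·+1^2·-1^0 = +1.
(a,b)_7: α=1, u≡1; β=2, v≡4 (mod 7); (1|7)=+1, (4|7)=+1; sign (−1)^0·+1^2·+1^1 = +1.
(a,b)_17: α=3, u≡4; β=1, v≡7 (mod 17); (4|17)=+1, (7|17)=-1; sign (−1)^0·+1^1·-1^3 = -1.
(a,b)_5: α=1, u≡3; β=1, v≡4 (mod 5); (3|5)=-1, (4|5)=+1; sign (−1)^0·-1^1·+1^1 = -1.
(a,b)_∞: sgn(-7735)=−, sgn(-1105)=−, so -1.
|Ram(-7735, -1105)| = 4, even; anisotropic at {5, 13, 17, ∞}.

[5, 13, 17, inf]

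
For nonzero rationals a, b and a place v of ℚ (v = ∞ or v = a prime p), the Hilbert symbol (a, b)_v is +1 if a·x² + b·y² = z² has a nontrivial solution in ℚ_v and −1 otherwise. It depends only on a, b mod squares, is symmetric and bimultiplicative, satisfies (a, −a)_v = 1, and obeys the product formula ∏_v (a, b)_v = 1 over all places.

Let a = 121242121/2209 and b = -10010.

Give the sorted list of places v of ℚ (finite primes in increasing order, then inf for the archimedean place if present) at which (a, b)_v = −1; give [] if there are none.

[]

Mod squares: a ≡ 1, b ≡ -10010. Check v ∈ {∞, 2, 5, 7, 11, 13, 47}.
v=2: v_2(a)=0, v_2(b)=1; units ≡ 1, 3 (mod 8); ε·ε+αω+βω = 0·1+0·1+1·0 ≡ 0  ⇒  (a,b)_2 = +1.
v=47: a=47^-2·(≡28), b=47^0·(≡1) mod 47; (28|47)=+1, (1|47)=+1; (−1)^{-2·0·23}·(+1)^0·(+1)^-2 = +1.
v=11: a=11^4·(≡1), b=11^1·(≡3) mod 11; (1|11)=+1, (3|11)=+1; (−1)^{4·1·5}·(+1)^1·(+1)^4 = +1.
v=∞: 1 > 0 and -10010 < 0  ⇒  (a,b)_∞ = +1.
v=7: a=7^2·(≡1), b=7^1·(≡5) mod 7; (1|7)=+1, (5|7)=-1; (−1)^{2·1·3}·(+1)^1·(-1)^2 = +1.
v=5: a=5^0·(≡4), b=5^1·(≡3) mod 5; (4|5)=+1, (3|5)=-1; (−1)^{0·1·2}·(+1)^1·(-1)^0 = +1.
v=13: a=13^2·(≡9), b=13^1·(≡10) mod 13; (9|13)=+1, (10|13)=+1; (−1)^{2·1·6}·(+1)^1·(+1)^2 = +1.
Every local symbol is +1, so the conic 1·x² + -10010·y² = z² has ℚ_v-points for all v and hence a ℚ-point; (a, b / ℚ) ≅ M_2(ℚ).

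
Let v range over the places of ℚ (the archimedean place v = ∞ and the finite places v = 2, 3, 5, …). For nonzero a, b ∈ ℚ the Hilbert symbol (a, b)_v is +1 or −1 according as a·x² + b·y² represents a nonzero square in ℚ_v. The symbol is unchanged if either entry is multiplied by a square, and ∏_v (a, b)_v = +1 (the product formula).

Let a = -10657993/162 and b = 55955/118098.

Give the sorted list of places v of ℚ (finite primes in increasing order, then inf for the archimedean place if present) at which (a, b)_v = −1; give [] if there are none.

[23, 31]

Mod squares: a ≡ -25346, b ≡ 310. Check v ∈ {∞, 2, 3, 5, 19, 23, 29, 31}.
v=3: a=3^-4·(≡1), b=3^-10·(≡1) mod 3; (1|3)=+1, (1|3)=+1; (−1)^{-4·-10·1}·(+1)^-10·(+1)^-4 = +1.
v=19: a=19^1·(≡18), b=19^2·(≡9) mod 19; (18|19)=-1, (9|19)=+1; (−1)^{1·2·9}·(-1)^2·(+1)^1 = +1.
v=31: a=31^0·(≡30), b=31^1·(≡2) mod 31; (30|31)=-1, (2|31)=+1; (−1)^{0·1·15}·(-1)^1·(+1)^0 = -1.
v=23: a=23^1·(≡13), b=23^0·(≡17) mod 23; (13|23)=+1, (17|23)=-1; (−1)^{1·0·11}·(+1)^0·(-1)^1 = -1.
v=29: a=29^3·(≡5), b=29^0·(≡13) mod 29; (5|29)=+1, (13|29)=+1; (−1)^{3·0·14}·(+1)^0·(+1)^3 = +1.
v=2: v_2(a)=-1, v_2(b)=-1; units ≡ 7, 3 (mod 8); ε·ε+αω+βω = 1·1+-1·1+-1·0 ≡ 0  ⇒  (a,b)_2 = +1.
v=5: a=5^0·(≡1), b=5^1·(≡2) mod 5; (1|5)=+1, (2|5)=-1; (−1)^{0·1·2}·(+1)^1·(-1)^0 = +1.
v=∞: -25346 < 0 and 310 > 0  ⇒  (a,b)_∞ = +1.
|Ram(-25346, 310)| = 2, even; anisotropic at {23, 31}.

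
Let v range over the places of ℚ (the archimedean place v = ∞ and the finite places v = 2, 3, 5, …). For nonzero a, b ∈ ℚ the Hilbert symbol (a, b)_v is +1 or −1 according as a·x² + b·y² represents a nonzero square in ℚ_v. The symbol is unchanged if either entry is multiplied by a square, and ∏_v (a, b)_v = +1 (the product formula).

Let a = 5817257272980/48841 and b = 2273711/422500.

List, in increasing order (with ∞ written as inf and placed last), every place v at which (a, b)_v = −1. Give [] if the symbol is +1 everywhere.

[23, 37, 43, 47]

Mod squares: a ≡ 165205, b ≡ 18791. Check v ∈ {∞, 2, 3, 5, 11, 13, 17, 19, 23, 37, 43, 47}.
v=17: a=17^-2·(≡1), b=17^0·(≡5) mod 17; (1|17)=+1, (5|17)=-1; (−1)^{-2·0·8}·(+1)^0·(-1)^-2 = +1.
v=19: a=19^1·(≡3), b=19^1·(≡4) mod 19; (3|19)=-1, (4|19)=+1; (−1)^{1·1·9}·(-1)^1·(+1)^1 = +1.
v=2: v_2(a)=2, v_2(b)=-2; units ≡ 5, 7 (mod 8); ε·ε+αω+βω = 0·1+2·0+-2·1 ≡ 0  ⇒  (a,b)_2 = +1.
v=47: a=47^1·(≡8), b=47^0·(≡41) mod 47; (8|47)=+1, (41|47)=-1; (−1)^{1·0·23}·(+1)^0·(-1)^1 = -1.
v=5: a=5^1·(≡1), b=5^-4·(≡1) mod 5; (1|5)=+1, (1|5)=+1; (−1)^{1·-4·2}·(+1)^-4·(+1)^1 = +1.
v=∞: 165205 > 0 and 18791 > 0  ⇒  (a,b)_∞ = +1.
v=37: a=37^1·(≡16), b=37^0·(≡29) mod 37; (16|37)=+1, (29|37)=-1; (−1)^{1·0·18}·(+1)^0·(-1)^1 = -1.
v=11: a=11^0·(≡10), b=11^2·(≡3) mod 11; (10|11)=-1, (3|11)=+1; (−1)^{0·2·5}·(-1)^2·(+1)^0 = +1.
v=13: a=13^-2·(≡12), b=13^-2·(≡6) mod 13; (12|13)=+1, (6|13)=-1; (−1)^{-2·-2·6}·(+1)^-2·(-1)^-2 = +1.
v=43: a=43^2·(≡30), b=43^1·(≡27) mod 43; (30|43)=-1, (27|43)=-1; (−1)^{2·1·21}·(-1)^1·(-1)^2 = -1.
v=23: a=23^2·(≡7), b=23^1·(≡2) mod 23; (7|23)=-1, (2|23)=+1; (−1)^{2·1·11}·(-1)^1·(+1)^2 = -1.
v=3: a=3^2·(≡1), b=3^0·(≡2) mod 3; (1|3)=+1, (2|3)=-1; (−1)^{2·0·1}·(+1)^0·(-1)^2 = +1.
|Ram(165205, 18791)| = 4, even; anisotropic at {23, 37, 43, 47}.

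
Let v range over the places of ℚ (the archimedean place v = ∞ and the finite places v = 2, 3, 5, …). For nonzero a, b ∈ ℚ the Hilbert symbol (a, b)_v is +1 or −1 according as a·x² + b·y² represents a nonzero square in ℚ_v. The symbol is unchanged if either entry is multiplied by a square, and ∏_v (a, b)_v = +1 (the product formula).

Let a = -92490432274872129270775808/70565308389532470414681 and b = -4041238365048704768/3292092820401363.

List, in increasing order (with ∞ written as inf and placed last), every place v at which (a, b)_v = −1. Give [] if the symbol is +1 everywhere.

Mod squares: a ≡ -11687, b ≡ -35061. Check v ∈ {∞, 2, 3, 11, 13, 17, 23, 29, 31}.
v=31: a=31^1·(≡12), b=31^1·(≡4) mod 31; (12|31)=-1, (4|31)=+1; (−1)^{1·1·15}·(-1)^1·(+1)^1 = +1.
v=29: a=29^1·(≡2), b=29^1·(≡5) mod 29; (2|29)=-1, (5|29)=+1; (−1)^{1·1·14}·(-1)^1·(+1)^1 = -1.
v=13: a=13^9·(≡7), b=13^7·(≡6) mod 13; (7|13)=-1, (6|13)=-1; (−1)^{9·7·6}·(-1)^7·(-1)^9 = +1.
v=17: a=17^-2·(≡2), b=17^-2·(≡3) mod 17; (2|17)=+1, (3|17)=-1; (−1)^{-2·-2·8}·(+1)^-2·(-1)^-2 = +1.
v=11: a=11^-4·(≡8), b=11^-2·(≡2) mod 11; (8|11)=-1, (2|11)=-1; (−1)^{-4·-2·5}·(-1)^-2·(-1)^-4 = +1.
v=2: v_2(a)=16, v_2(b)=8; units ≡ 1, 3 (mod 8); ε·ε+αω+βω = 0·1+16·1+8·0 ≡ 0  ⇒  (a,b)_2 = +1.
v=∞: -11687 < 0 and -35061 < 0  ⇒  (a,b)_∞ = -1.
v=23: a=23^6·(≡15), b=23^4·(≡21) mod 23; (15|23)=-1, (21|23)=-1; (−1)^{6·4·11}·(-1)^4·(-1)^6 = +1.
v=3: a=3^-34·(≡1), b=3^-23·(≡1) mod 3; (1|3)=+1, (1|3)=+1; (−1)^{-34·-23·1}·(+1)^-23·(+1)^-34 = +1.
Ram(-11687, -35061) = {29, ∞}; no ℚ_29-point on the conic.

[29, inf]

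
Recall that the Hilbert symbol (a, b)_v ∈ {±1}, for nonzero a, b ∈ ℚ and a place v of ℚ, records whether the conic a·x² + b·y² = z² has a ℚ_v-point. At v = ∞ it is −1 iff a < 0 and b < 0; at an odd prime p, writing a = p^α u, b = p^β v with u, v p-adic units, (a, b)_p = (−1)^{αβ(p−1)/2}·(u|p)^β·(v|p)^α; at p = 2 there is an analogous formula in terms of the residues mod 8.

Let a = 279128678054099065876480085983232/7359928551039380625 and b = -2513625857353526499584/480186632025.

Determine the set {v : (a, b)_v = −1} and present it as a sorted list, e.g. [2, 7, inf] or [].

[7, 11, 31, 37]

(a, b) ≡ (137601002, -2849) mod (ℚ^×)²; places V = {2, 3, 5, 7, 11, 13, 17, 19, 29, 31, 37, 41, 59, ∞}.
(a,b)_2: α=25, β=8; u≡5, v≡7 (mod 8); ε(u)ε(v)=0·1, αω(v)=25·0, βω(u)=8·1; sum ≡ 0  ⇒  +1.
(a,b)_19: α=3, u≡9; β=2, v≡1 (mod 19); (9|19)=+1, (1|19)=+1; sign (−1)^0·+1^2·+1^3 = +1.
(a,b)_59: α=-2, u≡19; β=-2, v≡55 (mod 59); (19|59)=+1, (55|59)=-1; sign (−1)^0·+1^-2·-1^-2 = +1.
(a,b)_31: α=3, u≡25; β=2, v≡27 (mod 31); (25|31)=+1, (27|31)=-1; sign (−1)^0·+1^2·-1^3 = -1.
(a,b)_37: α=1, u≡2; β=1, v≡3 (mod 37); (2|37)=-1, (3|37)=+1; sign (−1)^0·-1^1·+1^1 = -1.
(a,b)_5: α=-4, u≡3; β=-2, v≡1 (mod 5); (3|5)=-1, (1|5)=+1; sign (−1)^0·-1^-2·+1^-4 = +1.
(a,b)_13: α=0, u≡11; β=2, v≡11 (mod 13); (11|13)=-1, (11|13)=-1; sign (−1)^0·-1^2·-1^0 = +1.
(a,b)_3: α=-14, u≡2; β=-8, v≡1 (mod 3); (2|3)=-1, (1|3)=+1; sign (−1)^0·-1^-8·+1^-14 = +1.
(a,b)_7: α=3, u≡5; β=1, v≡6 (mod 7); (5|7)=-1, (6|7)=-1; sign (−1)^1·-1^1·-1^3 = -1.
(a,b)_29: α=-4, u≡7; β=-2, v≡1 (mod 29); (7|29)=+1, (1|29)=+1; sign (−1)^0·+1^-2·+1^-4 = +1.
(a,b)_17: α=2, u≡6; β=2, v≡5 (mod 17); (6|17)=-1, (5|17)=-1; sign (−1)^0·-1^2·-1^2 = +1.
(a,b)_∞: sgn(137601002)=+, sgn(-2849)=−, so +1.
(a,b)_11: α=5, u≡4; β=3, v≡9 (mod 11); (4|11)=+1, (9|11)=+1; sign (−1)^1·+1^3·+1^5 = -1.
(a,b)_41: α=3, u≡17; β=2, v≡40 (mod 41); (17|41)=-1, (40|41)=+1; sign (−1)^0·-1^2·+1^3 = +1.
Ram(137601002, -2849) = {7, 11, 31, 37}; no ℚ_7-point on the conic.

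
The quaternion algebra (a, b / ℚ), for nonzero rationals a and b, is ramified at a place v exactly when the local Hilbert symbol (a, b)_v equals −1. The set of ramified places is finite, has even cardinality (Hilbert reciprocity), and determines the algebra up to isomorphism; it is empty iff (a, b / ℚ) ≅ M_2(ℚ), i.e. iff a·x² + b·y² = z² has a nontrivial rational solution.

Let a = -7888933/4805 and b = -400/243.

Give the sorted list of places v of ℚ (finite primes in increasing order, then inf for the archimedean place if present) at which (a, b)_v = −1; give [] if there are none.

[5, inf]

Mod squares: a ≡ -65, b ≡ -3. Check v ∈ {∞, 2, 3, 5, 13, 19, 31, 41}.
v=2: v_2(a)=0, v_2(b)=4; units ≡ 7, 5 (mod 8); ε·ε+αω+βω = 1·0+0·1+4·0 ≡ 0  ⇒  (a,b)_2 = +1.
v=∞: -65 < 0 and -3 < 0  ⇒  (a,b)_∞ = -1.
v=19: a=19^2·(≡11), b=19^0·(≡5) mod 19; (11|19)=+1, (5|19)=+1; (−1)^{2·0·9}·(+1)^0·(+1)^2 = +1.
v=5: a=5^-1·(≡2), b=5^2·(≡3) mod 5; (2|5)=-1, (3|5)=-1; (−1)^{-1·2·2}·(-1)^2·(-1)^-1 = -1.
v=3: a=3^0·(≡1), b=3^-5·(≡2) mod 3; (1|3)=+1, (2|3)=-1; (−1)^{0·-5·1}·(+1)^-5·(-1)^0 = +1.
v=41: a=41^2·(≡13), b=41^0·(≡24) mod 41; (13|41)=-1, (24|41)=-1; (−1)^{2·0·20}·(-1)^0·(-1)^2 = +1.
v=13: a=13^1·(≡8), b=13^0·(≡9) mod 13; (8|13)=-1, (9|13)=+1; (−1)^{1·0·6}·(-1)^0·(+1)^1 = +1.
v=31: a=31^-2·(≡8), b=31^0·(≡18) mod 31; (8|31)=+1, (18|31)=+1; (−1)^{-2·0·15}·(+1)^0·(+1)^-2 = +1.
|Ram(-65, -3)| = 2, even; anisotropic at {5, ∞}.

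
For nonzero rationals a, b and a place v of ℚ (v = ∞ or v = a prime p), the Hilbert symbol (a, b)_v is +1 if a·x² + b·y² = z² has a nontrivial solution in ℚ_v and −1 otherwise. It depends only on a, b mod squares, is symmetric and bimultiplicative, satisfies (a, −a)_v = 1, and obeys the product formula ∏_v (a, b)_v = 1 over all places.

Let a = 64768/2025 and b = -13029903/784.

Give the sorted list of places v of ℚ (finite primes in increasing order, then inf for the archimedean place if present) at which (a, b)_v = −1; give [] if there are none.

[23, 29]

Mod squares: a ≡ 253, b ≡ -87. Check v ∈ {∞, 2, 3, 5, 7, 11, 23, 29, 43}.
v=3: a=3^-4·(≡1), b=3^5·(≡1) mod 3; (1|3)=+1, (1|3)=+1; (−1)^{-4·5·1}·(+1)^5·(+1)^-4 = +1.
v=29: a=29^0·(≡21), b=29^1·(≡19) mod 29; (21|29)=-1, (19|29)=-1; (−1)^{0·1·14}·(-1)^1·(-1)^0 = -1.
v=43: a=43^0·(≡24), b=43^2·(≡22) mod 43; (24|43)=+1, (22|43)=-1; (−1)^{0·2·21}·(+1)^2·(-1)^0 = +1.
v=11: a=11^1·(≡3), b=11^0·(≡5) mod 11; (3|11)=+1, (5|11)=+1; (−1)^{1·0·5}·(+1)^0·(+1)^1 = +1.
v=5: a=5^-2·(≡3), b=5^0·(≡3) mod 5; (3|5)=-1, (3|5)=-1; (−1)^{-2·0·2}·(-1)^0·(-1)^-2 = +1.
v=7: a=7^0·(≡2), b=7^-2·(≡1) mod 7; (2|7)=+1, (1|7)=+1; (−1)^{0·-2·3}·(+1)^-2·(+1)^0 = +1.
v=∞: 253 > 0 and -87 < 0  ⇒  (a,b)_∞ = +1.
v=2: v_2(a)=8, v_2(b)=-4; units ≡ 5, 1 (mod 8); ε·ε+αω+βω = 0·0+8·0+-4·1 ≡ 0  ⇒  (a,b)_2 = +1.
v=23: a=23^1·(≡10), b=23^0·(≡17) mod 23; (10|23)=-1, (17|23)=-1; (−1)^{1·0·11}·(-1)^0·(-1)^1 = -1.
Ram(253, -87) = {23, 29}; no ℚ_23-point on the conic.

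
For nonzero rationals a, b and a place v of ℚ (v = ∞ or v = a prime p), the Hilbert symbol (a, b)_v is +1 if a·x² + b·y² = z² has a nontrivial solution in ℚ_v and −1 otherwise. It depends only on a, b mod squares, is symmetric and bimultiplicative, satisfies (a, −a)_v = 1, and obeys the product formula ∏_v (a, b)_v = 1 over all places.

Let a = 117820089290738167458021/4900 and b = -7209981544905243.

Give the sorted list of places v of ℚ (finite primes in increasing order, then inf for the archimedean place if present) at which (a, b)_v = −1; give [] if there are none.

[23, 41]

(a, b) ≡ (49023741, -3) mod (ℚ^×)²; places V = {2, 3, 5, 7, 13, 23, 31, 41, 43, ∞}.
(a,b)_5: α=-2, u≡1; β=0, v≡2 (mod 5); (1|5)=+1, (2|5)=-1; sign (−1)^0·+1^0·-1^-2 = +1.
(a,b)_3: α=3, u≡1; β=3, v≡2 (mod 3); (1|3)=+1, (2|3)=-1; sign (−1)^1·+1^3·-1^3 = +1.
(a,b)_13: α=3, u≡1; β=2, v≡4 (mod 13); (1|13)=+1, (4|13)=+1; sign (−1)^0·+1^2·+1^3 = +1.
(a,b)_43: α=3, u≡32; β=2, v≡13 (mod 43); (32|43)=-1, (13|43)=+1; sign (−1)^0·-1^2·+1^3 = +1.
(a,b)_41: α=3, u≡20; β=2, v≡12 (mod 41); (20|41)=+1, (12|41)=-1; sign (−1)^0·+1^2·-1^3 = -1.
(a,b)_7: α=-2, u≡4; β=0, v≡1 (mod 7); (4|7)=+1, (1|7)=+1; sign (−1)^0·+1^0·+1^-2 = +1.
(a,b)_2: α=-2, β=0; u≡5, v≡5 (mod 8); ε(u)ε(v)=0·0, αω(v)=-2·1, βω(u)=0·1; sum ≡ 0  ⇒  +1.
(a,b)_23: α=3, u≡20; β=2, v≡5 (mod 23); (20|23)=-1, (5|23)=-1; sign (−1)^0·-1^2·-1^3 = -1.
(a,b)_31: α=3, u≡8; β=2, v≡25 (mod 31); (8|31)=+1, (25|31)=+1; sign (−1)^0·+1^2·+1^3 = +1.
(a,b)_∞: sgn(49023741)=+, sgn(-3)=−, so +1.
|Ram(49023741, -3)| = 2, even; anisotropic at {23, 41}.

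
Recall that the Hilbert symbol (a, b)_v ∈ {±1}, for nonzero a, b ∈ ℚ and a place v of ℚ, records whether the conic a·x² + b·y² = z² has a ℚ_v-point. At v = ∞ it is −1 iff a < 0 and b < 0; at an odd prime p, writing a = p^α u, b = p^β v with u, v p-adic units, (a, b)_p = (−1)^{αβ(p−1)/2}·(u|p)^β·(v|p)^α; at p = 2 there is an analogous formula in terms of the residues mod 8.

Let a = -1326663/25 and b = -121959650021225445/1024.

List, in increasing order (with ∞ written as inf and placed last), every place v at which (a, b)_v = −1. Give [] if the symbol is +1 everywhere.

(a, b) ≡ (-147407, -623645) mod (ℚ^×)²; places V = {2, 3, 5, 11, 13, 17, 23, 29, ∞}.
(a,b)_∞: sgn(-147407)=−, sgn(-623645)=−, so -1.
(a,b)_13: α=1, u≡1; β=2, v≡9 (mod 13); (1|13)=+1, (9|13)=+1; sign (−1)^0·+1^2·+1^1 = +1.
(a,b)_2: α=0, β=-10; u≡1, v≡3 (mod 8); ε(u)ε(v)=0·1, αω(v)=0·1, βω(u)=-10·0; sum ≡ 0  ⇒  +1.
(a,b)_23: α=1, u≡13; β=3, v≡4 (mod 23); (13|23)=+1, (4|23)=+1; sign (−1)^1·+1^3·+1^1 = -1.
(a,b)_5: α=-2, u≡2; β=1, v≡4 (mod 5); (2|5)=-1, (4|5)=+1; sign (−1)^0·-1^1·+1^-2 = -1.
(a,b)_11: α=0, u≡1; β=1, v≡10 (mod 11); (1|11)=+1, (10|11)=-1; sign (−1)^0·+1^1·-1^0 = +1.
(a,b)_3: α=2, u≡1; β=2, v≡1 (mod 3); (1|3)=+1, (1|3)=+1; sign (−1)^0·+1^2·+1^2 = +1.
(a,b)_29: α=1, u≡18; β=3, v≡20 (mod 29); (18|29)=-1, (20|29)=+1; sign (−1)^0·-1^3·+1^1 = -1.
(a,b)_17: α=1, u≡1; β=3, v≡15 (mod 17); (1|17)=+1, (15|17)=+1; sign (−1)^0·+1^3·+1^1 = +1.
Ram(-147407, -623645) = {5, 23, 29, ∞}; no ℚ_5-point on the conic.

[5, 23, 29, inf]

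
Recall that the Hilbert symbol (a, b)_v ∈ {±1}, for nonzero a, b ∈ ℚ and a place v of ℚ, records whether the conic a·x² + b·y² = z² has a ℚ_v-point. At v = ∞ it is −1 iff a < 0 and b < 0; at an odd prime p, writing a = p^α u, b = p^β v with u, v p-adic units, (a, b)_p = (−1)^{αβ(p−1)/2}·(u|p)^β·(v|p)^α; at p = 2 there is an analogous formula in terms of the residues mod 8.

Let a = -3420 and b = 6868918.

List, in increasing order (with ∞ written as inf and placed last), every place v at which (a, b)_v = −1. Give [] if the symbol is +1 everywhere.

Mod squares: a ≡ -95, b ≡ 140182. Check v ∈ {∞, 2, 3, 5, 7, 17, 19, 31}.
v=5: a=5^1·(≡1), b=5^0·(≡3) mod 5; (1|5)=+1, (3|5)=-1; (−1)^{1·0·2}·(+1)^0·(-1)^1 = -1.
v=∞: -95 < 0 and 140182 > 0  ⇒  (a,b)_∞ = +1.
v=17: a=17^0·(≡14), b=17^1·(≡15) mod 17; (14|17)=-1, (15|17)=+1; (−1)^{0·1·8}·(-1)^1·(+1)^0 = -1.
v=7: a=7^0·(≡3), b=7^3·(≡6) mod 7; (3|7)=-1, (6|7)=-1; (−1)^{0·3·3}·(-1)^3·(-1)^0 = -1.
v=31: a=31^0·(≡21), b=31^1·(≡21) mod 31; (21|31)=-1, (21|31)=-1; (−1)^{0·1·15}·(-1)^1·(-1)^0 = -1.
v=19: a=19^1·(≡10), b=19^1·(≡9) mod 19; (10|19)=-1, (9|19)=+1; (−1)^{1·1·9}·(-1)^1·(+1)^1 = +1.
v=3: a=3^2·(≡1), b=3^0·(≡1) mod 3; (1|3)=+1, (1|3)=+1; (−1)^{2·0·1}·(+1)^0·(+1)^2 = +1.
v=2: v_2(a)=2, v_2(b)=1; units ≡ 1, 3 (mod 8); ε·ε+αω+βω = 0·1+2·1+1·0 ≡ 0  ⇒  (a,b)_2 = +1.
Ram(-95, 140182) = {5, 7, 17, 31}; no ℚ_5-point on the conic.

[5, 7, 17, 31]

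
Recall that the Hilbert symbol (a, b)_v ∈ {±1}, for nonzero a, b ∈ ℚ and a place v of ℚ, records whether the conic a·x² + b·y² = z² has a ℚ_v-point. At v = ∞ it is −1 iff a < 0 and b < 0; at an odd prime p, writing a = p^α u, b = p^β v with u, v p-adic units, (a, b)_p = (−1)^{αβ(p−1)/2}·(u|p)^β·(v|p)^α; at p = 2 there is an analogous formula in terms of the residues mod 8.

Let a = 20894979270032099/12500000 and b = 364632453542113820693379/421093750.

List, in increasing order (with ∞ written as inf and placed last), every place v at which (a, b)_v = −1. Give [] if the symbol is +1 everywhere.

[2, 11]

Mod squares: a ≡ 1702, b ≡ 7624738. Check v ∈ {∞, 2, 3, 5, 7, 11, 17, 19, 23, 29, 37}.
v=∞: 1702 > 0 and 7624738 > 0  ⇒  (a,b)_∞ = +1.
v=7: a=7^0·(≡4), b=7^-2·(≡2) mod 7; (4|7)=+1, (2|7)=+1; (−1)^{0·-2·3}·(+1)^-2·(+1)^0 = +1.
v=17: a=17^2·(≡13), b=17^3·(≡12) mod 17; (13|17)=+1, (12|17)=-1; (−1)^{2·3·8}·(+1)^3·(-1)^2 = +1.
v=5: a=5^-8·(≡2), b=5^-8·(≡3) mod 5; (2|5)=-1, (3|5)=-1; (−1)^{-8·-8·2}·(-1)^-8·(-1)^-8 = +1.
v=29: a=29^2·(≡9), b=29^3·(≡12) mod 29; (9|29)=+1, (12|29)=-1; (−1)^{2·3·14}·(+1)^3·(-1)^2 = +1.
v=11: a=11^0·(≡8), b=11^-1·(≡5) mod 11; (8|11)=-1, (5|11)=+1; (−1)^{0·-1·5}·(-1)^-1·(+1)^0 = -1.
v=19: a=19^2·(≡11), b=19^3·(≡2) mod 19; (11|19)=+1, (2|19)=-1; (−1)^{2·3·9}·(+1)^3·(-1)^2 = +1.
v=2: v_2(a)=-5, v_2(b)=-1; units ≡ 3, 1 (mod 8); ε·ε+αω+βω = 1·0+-5·0+-1·1 ≡ 1  ⇒  (a,b)_2 = -1.
v=3: a=3^0·(≡1), b=3^4·(≡1) mod 3; (1|3)=+1, (1|3)=+1; (−1)^{0·4·1}·(+1)^4·(+1)^0 = +1.
v=37: a=37^1·(≡26), b=37^1·(≡7) mod 37; (26|37)=+1, (7|37)=+1; (−1)^{1·1·18}·(+1)^1·(+1)^1 = +1.
v=23: a=23^5·(≡15), b=23^6·(≡3) mod 23; (15|23)=-1, (3|23)=+1; (−1)^{5·6·11}·(-1)^6·(+1)^5 = +1.
(1702, 7624738 / ℚ) ramifies at {2, 11}: a division algebra.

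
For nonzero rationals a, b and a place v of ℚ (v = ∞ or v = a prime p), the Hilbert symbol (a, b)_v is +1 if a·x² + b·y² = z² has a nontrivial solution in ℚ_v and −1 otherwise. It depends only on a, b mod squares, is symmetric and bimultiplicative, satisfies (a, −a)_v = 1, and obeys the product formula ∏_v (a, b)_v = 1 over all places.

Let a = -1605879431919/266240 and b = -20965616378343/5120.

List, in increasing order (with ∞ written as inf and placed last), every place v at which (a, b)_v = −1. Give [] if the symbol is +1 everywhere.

[3, 7, 13, 19, 31, inf]

Mod squares: a ≡ -25935, b ≡ -8835. Check v ∈ {∞, 2, 3, 5, 7, 13, 19, 31, 53}.
v=∞: -25935 < 0 and -8835 < 0  ⇒  (a,b)_∞ = -1.
v=13: a=13^-1·(≡6), b=13^2·(≡8) mod 13; (6|13)=-1, (8|13)=-1; (−1)^{-1·2·6}·(-1)^2·(-1)^-1 = -1.
v=19: a=19^3·(≡18), b=19^3·(≡14) mod 19; (18|19)=-1, (14|19)=-1; (−1)^{3·3·9}·(-1)^3·(-1)^3 = -1.
v=53: a=53^2·(≡26), b=53^0·(≡25) mod 53; (26|53)=-1, (25|53)=+1; (−1)^{2·0·26}·(-1)^0·(+1)^2 = +1.
v=5: a=5^-1·(≡2), b=5^-1·(≡3) mod 5; (2|5)=-1, (3|5)=-1; (−1)^{-1·-1·2}·(-1)^-1·(-1)^-1 = +1.
v=31: a=31^0·(≡13), b=31^1·(≡18) mod 31; (13|31)=-1, (18|31)=+1; (−1)^{0·1·15}·(-1)^1·(+1)^0 = -1.
v=7: a=7^3·(≡5), b=7^4·(≡5) mod 7; (5|7)=-1, (5|7)=-1; (−1)^{3·4·3}·(-1)^4·(-1)^3 = -1.
v=2: v_2(a)=-12, v_2(b)=-10; units ≡ 1, 5 (mod 8); ε·ε+αω+βω = 0·0+-12·1+-10·0 ≡ 0  ⇒  (a,b)_2 = +1.
v=3: a=3^5·(≡1), b=3^5·(≡1) mod 3; (1|3)=+1, (1|3)=+1; (−1)^{5·5·1}·(+1)^5·(+1)^5 = -1.
|Ram(-25935, -8835)| = 6, even; anisotropic at {3, 7, 13, 19, 31, ∞}.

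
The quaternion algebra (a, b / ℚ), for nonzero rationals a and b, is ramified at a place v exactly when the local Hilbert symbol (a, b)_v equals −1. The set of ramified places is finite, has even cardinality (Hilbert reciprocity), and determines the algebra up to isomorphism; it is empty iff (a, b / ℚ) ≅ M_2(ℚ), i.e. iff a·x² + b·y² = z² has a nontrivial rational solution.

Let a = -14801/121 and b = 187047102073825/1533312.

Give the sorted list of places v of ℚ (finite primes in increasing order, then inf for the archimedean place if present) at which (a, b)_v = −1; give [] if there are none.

Mod squares: a ≡ -41, b ≡ 15334. Check v ∈ {∞, 2, 3, 5, 7, 11, 17, 19, 41}.
v=3: a=3^0·(≡1), b=3^-2·(≡1) mod 3; (1|3)=+1, (1|3)=+1; (−1)^{0·-2·1}·(+1)^-2·(+1)^0 = +1.
v=41: a=41^1·(≡37), b=41^3·(≡32) mod 41; (37|41)=+1, (32|41)=+1; (−1)^{1·3·20}·(+1)^3·(+1)^1 = +1.
v=2: v_2(a)=0, v_2(b)=-7; units ≡ 7, 3 (mod 8); ε·ε+αω+βω = 1·1+0·1+-7·0 ≡ 1  ⇒  (a,b)_2 = -1.
v=19: a=19^2·(≡5), b=19^4·(≡7) mod 19; (5|19)=+1, (7|19)=+1; (−1)^{2·4·9}·(+1)^4·(+1)^2 = +1.
v=∞: -41 < 0 and 15334 > 0  ⇒  (a,b)_∞ = +1.
v=17: a=17^0·(≡3), b=17^1·(≡1) mod 17; (3|17)=-1, (1|17)=+1; (−1)^{0·1·8}·(-1)^1·(+1)^0 = -1.
v=7: a=7^0·(≡2), b=7^2·(≡1) mod 7; (2|7)=+1, (1|7)=+1; (−1)^{0·2·3}·(+1)^2·(+1)^0 = +1.
v=5: a=5^0·(≡4), b=5^2·(≡4) mod 5; (4|5)=+1, (4|5)=+1; (−1)^{0·2·2}·(+1)^2·(+1)^0 = +1.
v=11: a=11^-2·(≡5), b=11^-3·(≡6) mod 11; (5|11)=+1, (6|11)=-1; (−1)^{-2·-3·5}·(+1)^-3·(-1)^-2 = +1.
Ram(-41, 15334) = {2, 17}; no ℚ_2-point on the conic.

[2, 17]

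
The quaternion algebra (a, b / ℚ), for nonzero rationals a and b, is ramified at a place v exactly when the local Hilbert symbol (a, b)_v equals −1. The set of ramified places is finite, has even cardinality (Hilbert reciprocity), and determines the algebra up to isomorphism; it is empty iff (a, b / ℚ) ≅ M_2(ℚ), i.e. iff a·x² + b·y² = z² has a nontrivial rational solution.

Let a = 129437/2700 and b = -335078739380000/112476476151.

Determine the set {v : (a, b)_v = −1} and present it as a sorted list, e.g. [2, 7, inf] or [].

Mod squares: a ≡ 231, b ≡ -78. Check v ∈ {∞, 2, 3, 5, 7, 11, 13, 17, 41}.
v=11: a=11^1·(≡6), b=11^2·(≡8) mod 11; (6|11)=-1, (8|11)=-1; (−1)^{1·2·5}·(-1)^2·(-1)^1 = -1.
v=5: a=5^-2·(≡4), b=5^4·(≡2) mod 5; (4|5)=+1, (2|5)=-1; (−1)^{-2·4·2}·(+1)^4·(-1)^-2 = +1.
v=3: a=3^-3·(≡2), b=3^-11·(≡1) mod 3; (2|3)=-1, (1|3)=+1; (−1)^{-3·-11·1}·(-1)^-11·(+1)^-3 = +1.
v=7: a=7^1·(≡5), b=7^2·(≡3) mod 7; (5|7)=-1, (3|7)=-1; (−1)^{1·2·3}·(-1)^2·(-1)^1 = -1.
v=17: a=17^0·(≡6), b=17^-2·(≡7) mod 17; (6|17)=-1, (7|17)=-1; (−1)^{0·-2·8}·(-1)^-2·(-1)^0 = +1.
v=∞: 231 > 0 and -78 < 0  ⇒  (a,b)_∞ = +1.
v=13: a=13^0·(≡1), b=13^-3·(≡8) mod 13; (1|13)=+1, (8|13)=-1; (−1)^{0·-3·6}·(+1)^-3·(-1)^0 = +1.
v=41: a=41^2·(≡35), b=41^4·(≡8) mod 41; (35|41)=-1, (8|41)=+1; (−1)^{2·4·20}·(-1)^4·(+1)^2 = +1.
v=2: v_2(a)=-2, v_2(b)=5; units ≡ 7, 1 (mod 8); ε·ε+αω+βω = 1·0+-2·0+5·0 ≡ 0  ⇒  (a,b)_2 = +1.
(231, -78 / ℚ) ramifies at {7, 11}: a division algebra.

[7, 11]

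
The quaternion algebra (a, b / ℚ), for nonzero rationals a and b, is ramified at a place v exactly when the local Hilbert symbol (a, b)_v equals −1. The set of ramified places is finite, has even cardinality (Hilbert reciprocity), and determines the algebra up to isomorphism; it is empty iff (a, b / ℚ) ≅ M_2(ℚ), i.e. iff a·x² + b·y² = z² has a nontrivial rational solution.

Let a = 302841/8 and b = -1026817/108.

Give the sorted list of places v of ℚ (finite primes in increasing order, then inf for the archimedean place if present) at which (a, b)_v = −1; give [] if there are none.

[2, 3, 11, 17]

Mod squares: a ≡ 67298, b ≡ -10659. Check v ∈ {∞, 2, 3, 7, 11, 17, 19, 23}.
v=19: a=19^1·(≡14), b=19^1·(≡17) mod 19; (14|19)=-1, (17|19)=+1; (−1)^{1·1·9}·(-1)^1·(+1)^1 = +1.
v=2: v_2(a)=-3, v_2(b)=-2; units ≡ 1, 5 (mod 8); ε·ε+αω+βω = 0·0+-3·1+-2·0 ≡ 1  ⇒  (a,b)_2 = -1.
v=23: a=23^1·(≡10), b=23^0·(≡4) mod 23; (10|23)=-1, (4|23)=+1; (−1)^{1·0·11}·(-1)^0·(+1)^1 = +1.
v=17: a=17^0·(≡11), b=17^3·(≡2) mod 17; (11|17)=-1, (2|17)=+1; (−1)^{0·3·8}·(-1)^3·(+1)^0 = -1.
v=11: a=11^1·(≡8), b=11^1·(≡6) mod 11; (8|11)=-1, (6|11)=-1; (−1)^{1·1·5}·(-1)^1·(-1)^1 = -1.
v=3: a=3^2·(≡2), b=3^-3·(≡2) mod 3; (2|3)=-1, (2|3)=-1; (−1)^{2·-3·1}·(-1)^-3·(-1)^2 = -1.
v=∞: 67298 > 0 and -10659 < 0  ⇒  (a,b)_∞ = +1.
v=7: a=7^1·(≡3), b=7^0·(≡2) mod 7; (3|7)=-1, (2|7)=+1; (−1)^{1·0·3}·(-1)^0·(+1)^1 = +1.
|Ram(67298, -10659)| = 4, even; anisotropic at {2, 3, 11, 17}.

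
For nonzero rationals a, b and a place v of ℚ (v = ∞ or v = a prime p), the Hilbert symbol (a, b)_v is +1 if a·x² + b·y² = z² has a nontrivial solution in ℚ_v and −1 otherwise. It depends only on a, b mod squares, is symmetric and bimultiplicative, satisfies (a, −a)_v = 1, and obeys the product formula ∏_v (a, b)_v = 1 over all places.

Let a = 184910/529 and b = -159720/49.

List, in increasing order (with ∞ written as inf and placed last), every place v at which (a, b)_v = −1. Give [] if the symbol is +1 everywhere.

Mod squares: a ≡ 110, b ≡ -330. Check v ∈ {∞, 2, 3, 5, 7, 11, 23, 41}.
v=7: a=7^0·(≡3), b=7^-2·(≡6) mod 7; (3|7)=-1, (6|7)=-1; (−1)^{0·-2·3}·(-1)^-2·(-1)^0 = +1.
v=∞: 110 > 0 and -330 < 0  ⇒  (a,b)_∞ = +1.
v=41: a=41^2·(≡34), b=41^0·(≡2) mod 41; (34|41)=-1, (2|41)=+1; (−1)^{2·0·20}·(-1)^0·(+1)^2 = +1.
v=23: a=23^-2·(≡13), b=23^0·(≡5) mod 23; (13|23)=+1, (5|23)=-1; (−1)^{-2·0·11}·(+1)^0·(-1)^-2 = +1.
v=5: a=5^1·(≡3), b=5^1·(≡4) mod 5; (3|5)=-1, (4|5)=+1; (−1)^{1·1·2}·(-1)^1·(+1)^1 = -1.
v=2: v_2(a)=1, v_2(b)=3; units ≡ 7, 3 (mod 8); ε·ε+αω+βω = 1·1+1·1+3·0 ≡ 0  ⇒  (a,b)_2 = +1.
v=3: a=3^0·(≡2), b=3^1·(≡1) mod 3; (2|3)=-1, (1|3)=+1; (−1)^{0·1·1}·(-1)^1·(+1)^0 = -1.
v=11: a=11^1·(≡2), b=11^3·(≡9) mod 11; (2|11)=-1, (9|11)=+1; (−1)^{1·3·5}·(-1)^3·(+1)^1 = +1.
(110, -330 / ℚ) ramifies at {3, 5}: a division algebra.

[3, 5]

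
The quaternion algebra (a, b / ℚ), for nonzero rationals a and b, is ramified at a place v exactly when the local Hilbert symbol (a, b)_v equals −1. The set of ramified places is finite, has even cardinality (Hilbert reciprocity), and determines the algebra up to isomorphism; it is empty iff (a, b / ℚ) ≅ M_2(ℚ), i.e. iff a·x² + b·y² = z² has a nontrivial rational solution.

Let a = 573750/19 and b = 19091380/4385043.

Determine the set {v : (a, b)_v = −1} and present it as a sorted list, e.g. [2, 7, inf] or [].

[3, 5, 7, 19]

Mod squares: a ≡ 1938, b ≡ 2415. Check v ∈ {∞, 2, 3, 5, 7, 11, 13, 17, 19, 23, 31}.
v=13: a=13^0·(≡10), b=13^-2·(≡4) mod 13; (10|13)=+1, (4|13)=+1; (−1)^{0·-2·6}·(+1)^-2·(+1)^0 = +1.
v=∞: 1938 > 0 and 2415 > 0  ⇒  (a,b)_∞ = +1.
v=19: a=19^-1·(≡7), b=19^0·(≡2) mod 19; (7|19)=+1, (2|19)=-1; (−1)^{-1·0·9}·(+1)^0·(-1)^-1 = -1.
v=23: a=23^0·(≡2), b=23^1·(≡13) mod 23; (2|23)=+1, (13|23)=+1; (−1)^{0·1·11}·(+1)^1·(+1)^0 = +1.
v=2: v_2(a)=1, v_2(b)=2; units ≡ 1, 7 (mod 8); ε·ε+αω+βω = 0·1+1·0+2·0 ≡ 0  ⇒  (a,b)_2 = +1.
v=11: a=11^0·(≡7), b=11^2·(≡6) mod 11; (7|11)=-1, (6|11)=-1; (−1)^{0·2·5}·(-1)^2·(-1)^0 = +1.
v=31: a=31^0·(≡5), b=31^-2·(≡5) mod 31; (5|31)=+1, (5|31)=+1; (−1)^{0·-2·15}·(+1)^-2·(+1)^0 = +1.
v=3: a=3^3·(≡1), b=3^-3·(≡1) mod 3; (1|3)=+1, (1|3)=+1; (−1)^{3·-3·1}·(+1)^-3·(+1)^3 = -1.
v=7: a=7^0·(≡6), b=7^3·(≡2) mod 7; (6|7)=-1, (2|7)=+1; (−1)^{0·3·3}·(-1)^3·(+1)^0 = -1.
v=17: a=17^1·(≡11), b=17^0·(≡9) mod 17; (11|17)=-1, (9|17)=+1; (−1)^{1·0·8}·(-1)^0·(+1)^1 = +1.
v=5: a=5^4·(≡2), b=5^1·(≡2) mod 5; (2|5)=-1, (2|5)=-1; (−1)^{4·1·2}·(-1)^1·(-1)^4 = -1.
(1938, 2415 / ℚ) ramifies at {3, 5, 7, 19}: a division algebra.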